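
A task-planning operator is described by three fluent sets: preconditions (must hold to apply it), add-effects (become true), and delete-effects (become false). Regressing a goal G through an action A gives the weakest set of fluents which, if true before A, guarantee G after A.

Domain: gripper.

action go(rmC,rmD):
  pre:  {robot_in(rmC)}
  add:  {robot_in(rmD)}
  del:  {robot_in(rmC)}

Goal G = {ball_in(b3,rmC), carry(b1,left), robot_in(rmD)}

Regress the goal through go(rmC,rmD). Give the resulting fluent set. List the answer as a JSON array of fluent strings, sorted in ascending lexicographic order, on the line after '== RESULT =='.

Regress:
  G ∩ del = {}  (empty — regression defined)
  G \ add = {ball_in(b3,rmC), carry(b1,left), robot_in(rmD)} \ {robot_in(rmD)} = {ball_in(b3,rmC), carry(b1,left)}
  ∪ pre   = {ball_in(b3,rmC), carry(b1,left)} ∪ {robot_in(rmC)}
          = {ball_in(b3,rmC), carry(b1,left), robot_in(rmC)}

== RESULT ==
["ball_in(b3,rmC)", "carry(b1,left)", "robot_in(rmC)"]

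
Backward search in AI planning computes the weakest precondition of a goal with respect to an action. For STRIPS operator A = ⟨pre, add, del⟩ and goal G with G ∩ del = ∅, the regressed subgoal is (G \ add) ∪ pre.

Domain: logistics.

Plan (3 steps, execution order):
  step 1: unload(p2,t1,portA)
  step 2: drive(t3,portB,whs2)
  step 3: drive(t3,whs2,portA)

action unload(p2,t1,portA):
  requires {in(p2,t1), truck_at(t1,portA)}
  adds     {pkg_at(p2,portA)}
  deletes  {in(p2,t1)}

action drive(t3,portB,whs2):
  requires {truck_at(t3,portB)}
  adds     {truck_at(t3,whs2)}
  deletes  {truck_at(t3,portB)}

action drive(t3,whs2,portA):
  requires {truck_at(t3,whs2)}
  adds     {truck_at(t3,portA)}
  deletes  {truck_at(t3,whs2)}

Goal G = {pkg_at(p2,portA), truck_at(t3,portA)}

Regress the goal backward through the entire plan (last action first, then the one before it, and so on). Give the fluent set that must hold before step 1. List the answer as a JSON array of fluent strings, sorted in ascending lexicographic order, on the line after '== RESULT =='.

Work backward from the goal:
  through step 3 (drive(t3,whs2,portA)): drop {truck_at(t3,portA)}, keep {pkg_at(p2,portA)}, require {truck_at(t3,whs2)}
    → {pkg_at(p2,portA), truck_at(t3,whs2)}
  through step 2 (drive(t3,portB,whs2)): drop {truck_at(t3,whs2)}, keep {pkg_at(p2,portA)}, require {truck_at(t3,portB)}
    → {pkg_at(p2,portA), truck_at(t3,portB)}
  through step 1 (unload(p2,t1,portA)): drop {pkg_at(p2,portA)}, keep {truck_at(t3,portB)}, require {in(p2,t1), truck_at(t1,portA)}
    → {in(p2,t1), truck_at(t1,portA), truck_at(t3,portB)}

== RESULT ==
["in(p2,t1)", "truck_at(t1,portA)", "truck_at(t3,portB)"]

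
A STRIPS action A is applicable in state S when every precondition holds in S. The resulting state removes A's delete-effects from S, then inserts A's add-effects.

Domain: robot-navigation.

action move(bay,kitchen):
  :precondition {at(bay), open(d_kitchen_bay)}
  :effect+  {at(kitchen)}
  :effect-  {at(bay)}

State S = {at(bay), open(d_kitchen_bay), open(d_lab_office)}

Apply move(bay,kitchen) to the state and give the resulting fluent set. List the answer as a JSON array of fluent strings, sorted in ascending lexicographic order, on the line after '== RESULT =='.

Compute (S \ del) ∪ add:
  pre ⊆ S: {at(bay), open(d_kitchen_bay)} ⊆ S  — applicable
  S \ del = {open(d_kitchen_bay), open(d_lab_office)}
  ∪ add   = {at(kitchen), open(d_kitchen_bay), open(d_lab_office)}

== RESULT ==
["at(kitchen)", "open(d_kitchen_bay)", "open(d_lab_office)"]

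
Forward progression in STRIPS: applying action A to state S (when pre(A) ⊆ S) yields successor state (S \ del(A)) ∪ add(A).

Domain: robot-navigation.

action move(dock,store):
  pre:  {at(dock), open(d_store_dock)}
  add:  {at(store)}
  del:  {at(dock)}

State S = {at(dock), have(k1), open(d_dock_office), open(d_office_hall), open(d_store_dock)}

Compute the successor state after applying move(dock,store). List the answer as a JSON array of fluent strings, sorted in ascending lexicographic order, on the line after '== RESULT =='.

Progress:
  pre ⊆ S: {at(dock), open(d_store_dock)} ⊆ S  — applicable
  S \ del = {have(k1), open(d_dock_office), open(d_office_hall), open(d_store_dock)}
  ∪ add   = {at(store), have(k1), open(d_dock_office), open(d_office_hall), open(d_store_dock)}

== RESULT ==
["at(store)", "have(k1)", "open(d_dock_office)", "open(d_office_hall)", "open(d_store_dock)"]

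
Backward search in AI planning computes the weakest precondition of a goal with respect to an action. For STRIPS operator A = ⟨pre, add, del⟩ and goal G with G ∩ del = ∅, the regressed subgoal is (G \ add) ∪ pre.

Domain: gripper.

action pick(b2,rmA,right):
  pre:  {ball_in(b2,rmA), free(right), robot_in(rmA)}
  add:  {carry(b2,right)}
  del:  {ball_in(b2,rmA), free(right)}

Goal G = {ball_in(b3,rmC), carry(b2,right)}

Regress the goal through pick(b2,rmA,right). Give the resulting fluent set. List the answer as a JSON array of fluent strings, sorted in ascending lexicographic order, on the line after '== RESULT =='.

Regress:
  G ∩ del = {}  (empty — regression defined)
  G \ add = {ball_in(b3,rmC), carry(b2,right)} \ {carry(b2,right)} = {ball_in(b3,rmC)}
  ∪ pre   = {ball_in(b3,rmC)} ∪ {ball_in(b2,rmA), free(right), robot_in(rmA)}
          = {ball_in(b2,rmA), ball_in(b3,rmC), free(right), robot_in(rmA)}

== RESULT ==
["ball_in(b2,rmA)", "ball_in(b3,rmC)", "free(right)", "robot_in(rmA)"]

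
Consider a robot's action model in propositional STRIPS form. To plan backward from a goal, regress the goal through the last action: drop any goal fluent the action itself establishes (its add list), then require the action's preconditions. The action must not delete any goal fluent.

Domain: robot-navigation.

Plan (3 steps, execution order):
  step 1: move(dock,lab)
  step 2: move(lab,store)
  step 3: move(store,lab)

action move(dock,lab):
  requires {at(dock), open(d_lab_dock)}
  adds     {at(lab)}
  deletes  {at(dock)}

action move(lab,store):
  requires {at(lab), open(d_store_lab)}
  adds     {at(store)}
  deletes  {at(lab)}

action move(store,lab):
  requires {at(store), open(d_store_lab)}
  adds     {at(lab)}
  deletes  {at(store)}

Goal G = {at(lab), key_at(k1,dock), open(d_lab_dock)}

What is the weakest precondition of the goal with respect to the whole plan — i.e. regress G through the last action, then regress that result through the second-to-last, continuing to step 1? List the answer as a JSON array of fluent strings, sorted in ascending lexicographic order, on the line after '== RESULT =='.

Regress step by step:
  through step 3 (move(store,lab)): drop {at(lab)}, keep {key_at(k1,dock), open(d_lab_dock)}, require {at(store), open(d_store_lab)}
    → {at(store), key_at(k1,dock), open(d_lab_dock), open(d_store_lab)}
  through step 2 (move(lab,store)): drop {at(store)}, keep {key_at(k1,dock), open(d_lab_dock), open(d_store_lab)}, require {at(lab), open(d_store_lab)}
    → {at(lab), key_at(k1,dock), open(d_lab_dock), open(d_store_lab)}
  through step 1 (move(dock,lab)): drop {at(lab)}, keep {key_at(k1,dock), open(d_lab_dock), open(d_store_lab)}, require {at(dock), open(d_lab_dock)}
    → {at(dock), key_at(k1,dock), open(d_lab_dock), open(d_store_lab)}

== RESULT ==
["at(dock)", "key_at(k1,dock)", "open(d_lab_dock)", "open(d_store_lab)"]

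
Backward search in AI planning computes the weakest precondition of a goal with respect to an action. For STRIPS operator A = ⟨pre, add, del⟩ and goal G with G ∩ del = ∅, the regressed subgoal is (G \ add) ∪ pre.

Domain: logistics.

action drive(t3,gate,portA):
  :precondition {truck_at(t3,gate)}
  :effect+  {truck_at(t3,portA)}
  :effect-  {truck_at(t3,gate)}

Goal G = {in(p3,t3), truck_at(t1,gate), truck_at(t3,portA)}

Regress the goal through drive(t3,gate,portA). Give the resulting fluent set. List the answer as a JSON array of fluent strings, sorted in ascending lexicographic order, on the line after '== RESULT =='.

Regress:
  G ∩ del = {}  (empty — regression defined)
  G \ add = {in(p3,t3), truck_at(t1,gate), truck_at(t3,portA)} \ {truck_at(t3,portA)} = {in(p3,t3), truck_at(t1,gate)}
  ∪ pre   = {in(p3,t3), truck_at(t1,gate)} ∪ {truck_at(t3,gate)}
          = {in(p3,t3), truck_at(t1,gate), truck_at(t3,gate)}

== RESULT ==
["in(p3,t3)", "truck_at(t1,gate)", "truck_at(t3,gate)"]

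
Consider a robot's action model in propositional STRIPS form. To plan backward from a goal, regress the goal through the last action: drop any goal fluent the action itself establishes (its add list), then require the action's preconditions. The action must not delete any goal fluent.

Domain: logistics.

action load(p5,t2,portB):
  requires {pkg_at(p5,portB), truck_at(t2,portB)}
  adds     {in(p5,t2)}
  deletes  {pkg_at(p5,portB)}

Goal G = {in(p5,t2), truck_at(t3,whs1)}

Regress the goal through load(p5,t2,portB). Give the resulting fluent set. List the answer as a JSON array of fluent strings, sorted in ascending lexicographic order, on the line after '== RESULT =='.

Regress:
  G ∩ del = {}  (empty — regression defined)
  G \ add = {in(p5,t2), truck_at(t3,whs1)} \ {in(p5,t2)} = {truck_at(t3,whs1)}
  ∪ pre   = {truck_at(t3,whs1)} ∪ {pkg_at(p5,portB), truck_at(t2,portB)}
          = {pkg_at(p5,portB), truck_at(t2,portB), truck_at(t3,whs1)}

== RESULT ==
["pkg_at(p5,portB)", "truck_at(t2,portB)", "truck_at(t3,whs1)"]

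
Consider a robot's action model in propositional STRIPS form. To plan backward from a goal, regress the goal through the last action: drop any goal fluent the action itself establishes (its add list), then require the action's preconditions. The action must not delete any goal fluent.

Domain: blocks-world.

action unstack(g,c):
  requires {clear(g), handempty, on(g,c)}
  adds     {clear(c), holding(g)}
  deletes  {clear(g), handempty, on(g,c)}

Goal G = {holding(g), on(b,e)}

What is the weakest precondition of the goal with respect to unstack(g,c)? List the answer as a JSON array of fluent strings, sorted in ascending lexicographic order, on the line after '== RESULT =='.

Compute (G \ add) ∪ pre:
  G ∩ del = {}  (empty — regression defined)
  G \ add = {holding(g), on(b,e)} \ {clear(c), holding(g)} = {on(b,e)}
  ∪ pre   = {on(b,e)} ∪ {clear(g), handempty, on(g,c)}
          = {clear(g), handempty, on(b,e), on(g,c)}

== RESULT ==
["clear(g)", "handempty", "on(b,e)", "on(g,c)"]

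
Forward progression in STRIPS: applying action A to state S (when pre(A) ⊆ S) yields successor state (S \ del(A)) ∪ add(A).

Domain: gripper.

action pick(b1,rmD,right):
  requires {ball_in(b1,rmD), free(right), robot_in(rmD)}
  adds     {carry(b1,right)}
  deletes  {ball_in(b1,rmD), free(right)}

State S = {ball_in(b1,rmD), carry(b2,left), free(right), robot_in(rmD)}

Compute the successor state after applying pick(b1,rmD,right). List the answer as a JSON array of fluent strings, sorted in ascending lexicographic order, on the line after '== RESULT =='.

Progress:
  pre ⊆ S: {ball_in(b1,rmD), free(right), robot_in(rmD)} ⊆ S  — applicable
  S \ del = {carry(b2,left), robot_in(rmD)}
  ∪ add   = {carry(b1,right), carry(b2,left), robot_in(rmD)}

== RESULT ==
["carry(b1,right)", "carry(b2,left)", "robot_in(rmD)"]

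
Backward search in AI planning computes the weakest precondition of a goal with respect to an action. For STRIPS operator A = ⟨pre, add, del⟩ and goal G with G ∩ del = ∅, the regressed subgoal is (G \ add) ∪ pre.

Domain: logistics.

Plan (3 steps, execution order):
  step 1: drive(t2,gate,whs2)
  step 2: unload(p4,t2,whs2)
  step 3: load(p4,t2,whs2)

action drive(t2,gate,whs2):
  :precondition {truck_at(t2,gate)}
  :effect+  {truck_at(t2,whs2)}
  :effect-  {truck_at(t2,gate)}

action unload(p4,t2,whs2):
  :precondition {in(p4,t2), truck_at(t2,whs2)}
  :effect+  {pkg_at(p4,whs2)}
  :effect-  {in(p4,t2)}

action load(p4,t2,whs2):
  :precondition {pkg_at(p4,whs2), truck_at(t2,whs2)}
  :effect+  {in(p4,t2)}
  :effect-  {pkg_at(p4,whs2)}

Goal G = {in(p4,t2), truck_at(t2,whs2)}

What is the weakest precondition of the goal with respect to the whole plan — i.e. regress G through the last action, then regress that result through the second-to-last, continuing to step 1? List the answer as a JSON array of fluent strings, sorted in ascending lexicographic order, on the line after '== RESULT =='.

Work backward from the goal:
  through step 3 (load(p4,t2,whs2)): drop {in(p4,t2)}, keep {truck_at(t2,whs2)}, require {pkg_at(p4,whs2), truck_at(t2,whs2)}
    → {pkg_at(p4,whs2), truck_at(t2,whs2)}
  through step 2 (unload(p4,t2,whs2)): drop {pkg_at(p4,whs2)}, keep {truck_at(t2,whs2)}, require {in(p4,t2), truck_at(t2,whs2)}
    → {in(p4,t2), truck_at(t2,whs2)}
  through step 1 (drive(t2,gate,whs2)): drop {truck_at(t2,whs2)}, keep {in(p4,t2)}, require {truck_at(t2,gate)}
    → {in(p4,t2), truck_at(t2,gate)}

== RESULT ==
["in(p4,t2)", "truck_at(t2,gate)"]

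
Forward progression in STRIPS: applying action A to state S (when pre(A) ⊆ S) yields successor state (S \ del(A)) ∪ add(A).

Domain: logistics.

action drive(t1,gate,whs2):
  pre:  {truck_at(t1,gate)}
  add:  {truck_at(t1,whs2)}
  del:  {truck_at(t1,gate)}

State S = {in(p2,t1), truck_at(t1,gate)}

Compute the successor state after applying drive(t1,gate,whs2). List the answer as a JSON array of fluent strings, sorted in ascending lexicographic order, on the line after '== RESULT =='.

Progress:
  pre ⊆ S: {truck_at(t1,gate)} ⊆ S  — applicable
  S \ del = {in(p2,t1)}
  ∪ add   = {in(p2,t1), truck_at(t1,whs2)}

== RESULT ==
["in(p2,t1)", "truck_at(t1,whs2)"]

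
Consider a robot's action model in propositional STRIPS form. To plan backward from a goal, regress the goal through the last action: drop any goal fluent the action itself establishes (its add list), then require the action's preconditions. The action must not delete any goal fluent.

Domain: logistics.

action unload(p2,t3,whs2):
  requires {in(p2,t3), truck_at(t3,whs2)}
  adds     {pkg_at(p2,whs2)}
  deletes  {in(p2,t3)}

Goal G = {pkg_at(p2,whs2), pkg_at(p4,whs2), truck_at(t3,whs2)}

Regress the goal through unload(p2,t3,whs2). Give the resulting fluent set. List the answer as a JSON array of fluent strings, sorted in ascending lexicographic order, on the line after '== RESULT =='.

Regress:
  G ∩ del = {}  (empty — regression defined)
  G \ add = {pkg_at(p2,whs2), pkg_at(p4,whs2), truck_at(t3,whs2)} \ {pkg_at(p2,whs2)} = {pkg_at(p4,whs2), truck_at(t3,whs2)}
  ∪ pre   = {pkg_at(p4,whs2), truck_at(t3,whs2)} ∪ {in(p2,t3), truck_at(t3,whs2)}
          = {in(p2,t3), pkg_at(p4,whs2), truck_at(t3,whs2)}

== RESULT ==
["in(p2,t3)", "pkg_at(p4,whs2)", "truck_at(t3,whs2)"]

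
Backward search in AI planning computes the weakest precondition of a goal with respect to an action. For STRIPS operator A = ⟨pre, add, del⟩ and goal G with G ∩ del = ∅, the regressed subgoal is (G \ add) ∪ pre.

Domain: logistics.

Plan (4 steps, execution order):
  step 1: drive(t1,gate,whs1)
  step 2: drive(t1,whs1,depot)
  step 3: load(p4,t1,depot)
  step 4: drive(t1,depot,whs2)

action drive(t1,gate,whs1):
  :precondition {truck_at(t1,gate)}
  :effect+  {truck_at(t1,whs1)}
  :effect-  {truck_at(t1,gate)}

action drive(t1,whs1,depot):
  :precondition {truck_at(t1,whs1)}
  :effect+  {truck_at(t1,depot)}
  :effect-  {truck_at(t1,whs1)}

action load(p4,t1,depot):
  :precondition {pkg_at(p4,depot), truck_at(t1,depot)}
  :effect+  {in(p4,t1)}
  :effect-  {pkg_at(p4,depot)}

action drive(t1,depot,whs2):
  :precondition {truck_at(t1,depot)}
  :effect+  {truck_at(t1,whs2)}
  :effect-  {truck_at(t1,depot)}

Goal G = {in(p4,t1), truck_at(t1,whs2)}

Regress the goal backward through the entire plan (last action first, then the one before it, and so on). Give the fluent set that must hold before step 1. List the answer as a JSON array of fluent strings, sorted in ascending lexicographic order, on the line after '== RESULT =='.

Regress step by step:
  through step 4 (drive(t1,depot,whs2)): drop {truck_at(t1,whs2)}, keep {in(p4,t1)}, require {truck_at(t1,depot)}
    → {in(p4,t1), truck_at(t1,depot)}
  through step 3 (load(p4,t1,depot)): drop {in(p4,t1)}, keep {truck_at(t1,depot)}, require {pkg_at(p4,depot), truck_at(t1,depot)}
    → {pkg_at(p4,depot), truck_at(t1,depot)}
  through step 2 (drive(t1,whs1,depot)): drop {truck_at(t1,depot)}, keep {pkg_at(p4,depot)}, require {truck_at(t1,whs1)}
    → {pkg_at(p4,depot), truck_at(t1,whs1)}
  through step 1 (drive(t1,gate,whs1)): drop {truck_at(t1,whs1)}, keep {pkg_at(p4,depot)}, require {truck_at(t1,gate)}
    → {pkg_at(p4,depot), truck_at(t1,gate)}

== RESULT ==
["pkg_at(p4,depot)", "truck_at(t1,gate)"]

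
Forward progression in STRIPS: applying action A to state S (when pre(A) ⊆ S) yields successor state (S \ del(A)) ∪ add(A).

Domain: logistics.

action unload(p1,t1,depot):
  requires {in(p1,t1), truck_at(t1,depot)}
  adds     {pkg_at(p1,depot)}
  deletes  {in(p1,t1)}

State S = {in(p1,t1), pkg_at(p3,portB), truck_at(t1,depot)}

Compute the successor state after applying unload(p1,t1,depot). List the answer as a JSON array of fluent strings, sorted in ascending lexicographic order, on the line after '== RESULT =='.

Compute (S \ del) ∪ add:
  pre ⊆ S: {in(p1,t1), truck_at(t1,depot)} ⊆ S  — applicable
  S \ del = {pkg_at(p3,portB), truck_at(t1,depot)}
  ∪ add   = {pkg_at(p1,depot), pkg_at(p3,portB), truck_at(t1,depot)}

== RESULT ==
["pkg_at(p1,depot)", "pkg_at(p3,portB)", "truck_at(t1,depot)"]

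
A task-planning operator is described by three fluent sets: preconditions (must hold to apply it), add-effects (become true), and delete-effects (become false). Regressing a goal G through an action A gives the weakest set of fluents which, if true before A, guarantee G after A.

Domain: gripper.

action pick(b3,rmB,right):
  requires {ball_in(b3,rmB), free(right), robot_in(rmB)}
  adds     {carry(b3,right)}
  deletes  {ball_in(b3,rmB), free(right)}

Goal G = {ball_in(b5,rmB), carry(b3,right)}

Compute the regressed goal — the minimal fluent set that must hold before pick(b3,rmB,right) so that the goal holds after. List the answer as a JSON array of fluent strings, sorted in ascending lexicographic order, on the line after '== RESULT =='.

Compute (G \ add) ∪ pre:
  G ∩ del = {}  (empty — regression defined)
  G \ add = {ball_in(b5,rmB), carry(b3,right)} \ {carry(b3,right)} = {ball_in(b5,rmB)}
  ∪ pre   = {ball_in(b5,rmB)} ∪ {ball_in(b3,rmB), free(right), robot_in(rmB)}
          = {ball_in(b3,rmB), ball_in(b5,rmB), free(right), robot_in(rmB)}

== RESULT ==
["ball_in(b3,rmB)", "ball_in(b5,rmB)", "free(right)", "robot_in(rmB)"]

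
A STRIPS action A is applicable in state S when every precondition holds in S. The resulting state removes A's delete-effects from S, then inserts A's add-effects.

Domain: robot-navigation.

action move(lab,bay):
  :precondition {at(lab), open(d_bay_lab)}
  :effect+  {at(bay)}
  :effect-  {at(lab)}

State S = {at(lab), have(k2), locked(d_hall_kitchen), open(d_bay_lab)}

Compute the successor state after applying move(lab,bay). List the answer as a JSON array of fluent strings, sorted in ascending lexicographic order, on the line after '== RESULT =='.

Compute (S \ del) ∪ add:
  pre ⊆ S: {at(lab), open(d_bay_lab)} ⊆ S  — applicable
  S \ del = {have(k2), locked(d_hall_kitchen), open(d_bay_lab)}
  ∪ add   = {at(bay), have(k2), locked(d_hall_kitchen), open(d_bay_lab)}

== RESULT ==
["at(bay)", "have(k2)", "locked(d_hall_kitchen)", "open(d_bay_lab)"]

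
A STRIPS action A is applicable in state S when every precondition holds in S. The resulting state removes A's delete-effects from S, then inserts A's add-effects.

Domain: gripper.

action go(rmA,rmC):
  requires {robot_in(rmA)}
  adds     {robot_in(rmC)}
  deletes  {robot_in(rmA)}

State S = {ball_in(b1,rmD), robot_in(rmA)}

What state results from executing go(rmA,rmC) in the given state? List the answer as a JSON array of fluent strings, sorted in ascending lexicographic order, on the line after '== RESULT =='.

Compute (S \ del) ∪ add:
  pre ⊆ S: {robot_in(rmA)} ⊆ S  — applicable
  S \ del = {ball_in(b1,rmD)}
  ∪ add   = {ball_in(b1,rmD), robot_in(rmC)}

== RESULT ==
["ball_in(b1,rmD)", "robot_in(rmC)"]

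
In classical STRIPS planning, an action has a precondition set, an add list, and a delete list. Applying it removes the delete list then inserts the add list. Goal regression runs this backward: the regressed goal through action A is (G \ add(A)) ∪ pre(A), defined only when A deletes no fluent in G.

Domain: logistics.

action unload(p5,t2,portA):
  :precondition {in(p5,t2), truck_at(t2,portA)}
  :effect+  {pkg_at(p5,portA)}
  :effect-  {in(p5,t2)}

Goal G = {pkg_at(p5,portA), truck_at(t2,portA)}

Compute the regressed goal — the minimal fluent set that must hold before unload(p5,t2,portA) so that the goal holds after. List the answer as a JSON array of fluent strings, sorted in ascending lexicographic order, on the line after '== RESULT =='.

Compute (G \ add) ∪ pre:
  G ∩ del = {}  (empty — regression defined)
  G \ add = {pkg_at(p5,portA), truck_at(t2,portA)} \ {pkg_at(p5,portA)} = {truck_at(t2,portA)}
  ∪ pre   = {truck_at(t2,portA)} ∪ {in(p5,t2), truck_at(t2,portA)}
          = {in(p5,t2), truck_at(t2,portA)}

== RESULT ==
["in(p5,t2)", "truck_at(t2,portA)"]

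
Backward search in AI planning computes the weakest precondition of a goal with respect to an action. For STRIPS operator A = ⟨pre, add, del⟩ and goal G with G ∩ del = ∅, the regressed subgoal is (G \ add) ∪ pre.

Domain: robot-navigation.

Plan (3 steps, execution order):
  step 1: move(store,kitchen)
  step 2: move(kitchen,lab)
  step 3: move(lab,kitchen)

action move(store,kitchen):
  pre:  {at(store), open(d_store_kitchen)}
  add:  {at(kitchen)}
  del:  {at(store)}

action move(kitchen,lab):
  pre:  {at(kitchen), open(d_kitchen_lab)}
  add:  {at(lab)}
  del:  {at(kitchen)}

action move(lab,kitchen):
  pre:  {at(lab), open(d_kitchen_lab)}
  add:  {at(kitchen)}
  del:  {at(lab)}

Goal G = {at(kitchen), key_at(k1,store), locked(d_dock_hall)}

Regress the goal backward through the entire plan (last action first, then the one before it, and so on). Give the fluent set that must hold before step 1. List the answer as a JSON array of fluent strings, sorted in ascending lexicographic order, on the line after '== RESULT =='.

Work backward from the goal:
  through step 3 (move(lab,kitchen)): drop {at(kitchen)}, keep {key_at(k1,store), locked(d_dock_hall)}, require {at(lab), open(d_kitchen_lab)}
    → {at(lab), key_at(k1,store), locked(d_dock_hall), open(d_kitchen_lab)}
  through step 2 (move(kitchen,lab)): drop {at(lab)}, keep {key_at(k1,store), locked(d_dock_hall), open(d_kitchen_lab)}, require {at(kitchen), open(d_kitchen_lab)}
    → {at(kitchen), key_at(k1,store), locked(d_dock_hall), open(d_kitchen_lab)}
  through step 1 (move(store,kitchen)): drop {at(kitchen)}, keep {key_at(k1,store), locked(d_dock_hall), open(d_kitchen_lab)}, require {at(store), open(d_store_kitchen)}
    → {at(store), key_at(k1,store), locked(d_dock_hall), open(d_kitchen_lab), open(d_store_kitchen)}

== RESULT ==
["at(store)", "key_at(k1,store)", "locked(d_dock_hall)", "open(d_kitchen_lab)", "open(d_store_kitchen)"]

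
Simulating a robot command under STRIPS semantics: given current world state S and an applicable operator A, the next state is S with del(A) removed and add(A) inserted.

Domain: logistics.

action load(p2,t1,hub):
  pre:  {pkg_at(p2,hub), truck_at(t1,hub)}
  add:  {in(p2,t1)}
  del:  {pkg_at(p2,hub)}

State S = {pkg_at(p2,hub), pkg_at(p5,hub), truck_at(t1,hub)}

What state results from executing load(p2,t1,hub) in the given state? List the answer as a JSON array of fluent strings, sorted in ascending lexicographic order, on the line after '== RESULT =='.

Progress:
  pre ⊆ S: {pkg_at(p2,hub), truck_at(t1,hub)} ⊆ S  — applicable
  S \ del = {pkg_at(p5,hub), truck_at(t1,hub)}
  ∪ add   = {in(p2,t1), pkg_at(p5,hub), truck_at(t1,hub)}

== RESULT ==
["in(p2,t1)", "pkg_at(p5,hub)", "truck_at(t1,hub)"]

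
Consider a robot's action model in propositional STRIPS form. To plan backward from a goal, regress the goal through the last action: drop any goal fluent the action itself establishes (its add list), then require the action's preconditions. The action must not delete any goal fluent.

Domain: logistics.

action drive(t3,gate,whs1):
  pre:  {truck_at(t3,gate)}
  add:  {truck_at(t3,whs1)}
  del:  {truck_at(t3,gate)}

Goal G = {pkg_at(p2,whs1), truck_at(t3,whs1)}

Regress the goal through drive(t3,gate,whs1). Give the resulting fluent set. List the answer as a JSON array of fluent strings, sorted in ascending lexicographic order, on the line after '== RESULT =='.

Regress:
  G ∩ del = {}  (empty — regression defined)
  G \ add = {pkg_at(p2,whs1), truck_at(t3,whs1)} \ {truck_at(t3,whs1)} = {pkg_at(p2,whs1)}
  ∪ pre   = {pkg_at(p2,whs1)} ∪ {truck_at(t3,gate)}
          = {pkg_at(p2,whs1), truck_at(t3,gate)}

== RESULT ==
["pkg_at(p2,whs1)", "truck_at(t3,gate)"]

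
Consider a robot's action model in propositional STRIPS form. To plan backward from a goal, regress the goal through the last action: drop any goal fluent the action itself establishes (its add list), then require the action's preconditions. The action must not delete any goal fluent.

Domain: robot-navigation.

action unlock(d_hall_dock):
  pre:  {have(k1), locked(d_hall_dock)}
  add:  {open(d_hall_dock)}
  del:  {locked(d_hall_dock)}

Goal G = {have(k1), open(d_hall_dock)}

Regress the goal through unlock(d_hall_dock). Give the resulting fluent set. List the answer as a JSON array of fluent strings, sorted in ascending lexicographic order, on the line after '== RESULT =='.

Regress:
  G ∩ del = {}  (empty — regression defined)
  G \ add = {have(k1), open(d_hall_dock)} \ {open(d_hall_dock)} = {have(k1)}
  ∪ pre   = {have(k1)} ∪ {have(k1), locked(d_hall_dock)}
          = {have(k1), locked(d_hall_dock)}

== RESULT ==
["have(k1)", "locked(d_hall_dock)"]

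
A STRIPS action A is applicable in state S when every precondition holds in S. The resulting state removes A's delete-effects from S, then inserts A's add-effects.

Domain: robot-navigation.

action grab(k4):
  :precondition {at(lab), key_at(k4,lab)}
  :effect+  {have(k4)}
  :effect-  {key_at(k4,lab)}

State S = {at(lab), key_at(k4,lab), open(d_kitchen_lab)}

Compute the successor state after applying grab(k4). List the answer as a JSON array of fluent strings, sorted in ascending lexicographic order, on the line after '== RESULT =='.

Compute (S \ del) ∪ add:
  pre ⊆ S: {at(lab), key_at(k4,lab)} ⊆ S  — applicable
  S \ del = {at(lab), open(d_kitchen_lab)}
  ∪ add   = {at(lab), have(k4), open(d_kitchen_lab)}

== RESULT ==
["at(lab)", "have(k4)", "open(d_kitchen_lab)"]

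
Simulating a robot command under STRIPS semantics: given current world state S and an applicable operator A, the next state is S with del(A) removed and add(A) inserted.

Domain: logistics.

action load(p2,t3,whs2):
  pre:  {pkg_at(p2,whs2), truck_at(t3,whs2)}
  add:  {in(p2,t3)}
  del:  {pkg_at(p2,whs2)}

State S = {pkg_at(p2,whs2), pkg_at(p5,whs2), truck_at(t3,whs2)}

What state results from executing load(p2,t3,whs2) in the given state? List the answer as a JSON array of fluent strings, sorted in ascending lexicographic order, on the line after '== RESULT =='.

Progress:
  pre ⊆ S: {pkg_at(p2,whs2), truck_at(t3,whs2)} ⊆ S  — applicable
  S \ del = {pkg_at(p5,whs2), truck_at(t3,whs2)}
  ∪ add   = {in(p2,t3), pkg_at(p5,whs2), truck_at(t3,whs2)}

== RESULT ==
["in(p2,t3)", "pkg_at(p5,whs2)", "truck_at(t3,whs2)"]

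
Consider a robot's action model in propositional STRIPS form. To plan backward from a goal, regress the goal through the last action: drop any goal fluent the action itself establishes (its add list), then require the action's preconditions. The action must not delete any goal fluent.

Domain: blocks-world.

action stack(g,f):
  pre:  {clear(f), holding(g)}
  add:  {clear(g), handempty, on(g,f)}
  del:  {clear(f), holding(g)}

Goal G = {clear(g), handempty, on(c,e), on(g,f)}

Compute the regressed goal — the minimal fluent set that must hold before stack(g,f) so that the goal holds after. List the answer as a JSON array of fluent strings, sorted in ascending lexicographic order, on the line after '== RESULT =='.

Regress:
  G ∩ del = {}  (empty — regression defined)
  G \ add = {clear(g), handempty, on(c,e), on(g,f)} \ {clear(g), handempty, on(g,f)} = {on(c,e)}
  ∪ pre   = {on(c,e)} ∪ {clear(f), holding(g)}
          = {clear(f), holding(g), on(c,e)}

== RESULT ==
["clear(f)", "holding(g)", "on(c,e)"]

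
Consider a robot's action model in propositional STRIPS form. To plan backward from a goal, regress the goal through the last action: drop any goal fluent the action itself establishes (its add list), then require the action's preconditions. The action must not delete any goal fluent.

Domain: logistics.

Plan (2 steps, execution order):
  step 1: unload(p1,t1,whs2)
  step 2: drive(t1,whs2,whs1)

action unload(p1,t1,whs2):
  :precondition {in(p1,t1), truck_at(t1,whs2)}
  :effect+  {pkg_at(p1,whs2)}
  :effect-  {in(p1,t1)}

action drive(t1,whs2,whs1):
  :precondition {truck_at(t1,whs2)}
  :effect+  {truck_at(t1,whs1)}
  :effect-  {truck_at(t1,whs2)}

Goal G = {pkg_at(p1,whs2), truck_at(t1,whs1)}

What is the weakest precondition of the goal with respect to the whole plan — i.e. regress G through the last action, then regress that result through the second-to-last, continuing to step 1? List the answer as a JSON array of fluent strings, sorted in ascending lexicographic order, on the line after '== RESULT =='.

Regress step by step:
  through step 2 (drive(t1,whs2,whs1)): drop {truck_at(t1,whs1)}, keep {pkg_at(p1,whs2)}, require {truck_at(t1,whs2)}
    → {pkg_at(p1,whs2), truck_at(t1,whs2)}
  through step 1 (unload(p1,t1,whs2)): drop {pkg_at(p1,whs2)}, keep {truck_at(t1,whs2)}, require {in(p1,t1), truck_at(t1,whs2)}
    → {in(p1,t1), truck_at(t1,whs2)}

== RESULT ==
["in(p1,t1)", "truck_at(t1,whs2)"]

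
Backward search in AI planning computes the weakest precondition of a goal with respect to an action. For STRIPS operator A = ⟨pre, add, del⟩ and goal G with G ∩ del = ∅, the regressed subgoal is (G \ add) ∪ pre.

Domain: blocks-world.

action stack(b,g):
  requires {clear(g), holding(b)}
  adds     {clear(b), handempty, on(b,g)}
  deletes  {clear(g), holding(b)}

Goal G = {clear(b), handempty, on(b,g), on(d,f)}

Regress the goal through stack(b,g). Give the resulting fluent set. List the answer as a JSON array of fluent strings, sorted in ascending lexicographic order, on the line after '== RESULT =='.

Regress:
  G ∩ del = {}  (empty — regression defined)
  G \ add = {clear(b), handempty, on(b,g), on(d,f)} \ {clear(b), handempty, on(b,g)} = {on(d,f)}
  ∪ pre   = {on(d,f)} ∪ {clear(g), holding(b)}
          = {clear(g), holding(b), on(d,f)}

== RESULT ==
["clear(g)", "holding(b)", "on(d,f)"]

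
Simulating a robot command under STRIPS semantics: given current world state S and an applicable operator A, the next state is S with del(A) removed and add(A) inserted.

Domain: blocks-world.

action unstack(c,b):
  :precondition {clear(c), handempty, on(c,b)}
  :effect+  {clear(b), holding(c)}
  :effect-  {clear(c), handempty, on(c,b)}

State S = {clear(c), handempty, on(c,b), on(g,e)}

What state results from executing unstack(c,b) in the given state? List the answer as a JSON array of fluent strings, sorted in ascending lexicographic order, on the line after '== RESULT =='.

Progress:
  pre ⊆ S: {clear(c), handempty, on(c,b)} ⊆ S  — applicable
  S \ del = {on(g,e)}
  ∪ add   = {clear(b), holding(c), on(g,e)}

== RESULT ==
["clear(b)", "holding(c)", "on(g,e)"]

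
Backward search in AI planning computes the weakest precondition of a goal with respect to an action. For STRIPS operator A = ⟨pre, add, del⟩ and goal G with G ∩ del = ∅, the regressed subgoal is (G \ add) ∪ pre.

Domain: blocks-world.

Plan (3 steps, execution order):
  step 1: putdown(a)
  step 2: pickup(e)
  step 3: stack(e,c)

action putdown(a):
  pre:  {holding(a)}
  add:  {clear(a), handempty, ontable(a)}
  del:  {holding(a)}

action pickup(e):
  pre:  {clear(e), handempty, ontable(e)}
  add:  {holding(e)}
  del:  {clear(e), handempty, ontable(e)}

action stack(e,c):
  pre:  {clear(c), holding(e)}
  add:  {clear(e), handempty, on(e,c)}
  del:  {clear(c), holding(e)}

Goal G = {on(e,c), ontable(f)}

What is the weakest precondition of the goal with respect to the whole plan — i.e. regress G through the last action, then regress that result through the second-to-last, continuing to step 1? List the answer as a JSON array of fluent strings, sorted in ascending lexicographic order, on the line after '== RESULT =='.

Work backward from the goal:
  through step 3 (stack(e,c)): drop {on(e,c)}, keep {ontable(f)}, require {clear(c), holding(e)}
    → {clear(c), holding(e), ontable(f)}
  through step 2 (pickup(e)): drop {holding(e)}, keep {clear(c), ontable(f)}, require {clear(e), handempty, ontable(e)}
    → {clear(c), clear(e), handempty, ontable(e), ontable(f)}
  through step 1 (putdown(a)): drop {handempty}, keep {clear(c), clear(e), ontable(e), ontable(f)}, require {holding(a)}
    → {clear(c), clear(e), holding(a), ontable(e), ontable(f)}

== RESULT ==
["clear(c)", "clear(e)", "holding(a)", "ontable(e)", "ontable(f)"]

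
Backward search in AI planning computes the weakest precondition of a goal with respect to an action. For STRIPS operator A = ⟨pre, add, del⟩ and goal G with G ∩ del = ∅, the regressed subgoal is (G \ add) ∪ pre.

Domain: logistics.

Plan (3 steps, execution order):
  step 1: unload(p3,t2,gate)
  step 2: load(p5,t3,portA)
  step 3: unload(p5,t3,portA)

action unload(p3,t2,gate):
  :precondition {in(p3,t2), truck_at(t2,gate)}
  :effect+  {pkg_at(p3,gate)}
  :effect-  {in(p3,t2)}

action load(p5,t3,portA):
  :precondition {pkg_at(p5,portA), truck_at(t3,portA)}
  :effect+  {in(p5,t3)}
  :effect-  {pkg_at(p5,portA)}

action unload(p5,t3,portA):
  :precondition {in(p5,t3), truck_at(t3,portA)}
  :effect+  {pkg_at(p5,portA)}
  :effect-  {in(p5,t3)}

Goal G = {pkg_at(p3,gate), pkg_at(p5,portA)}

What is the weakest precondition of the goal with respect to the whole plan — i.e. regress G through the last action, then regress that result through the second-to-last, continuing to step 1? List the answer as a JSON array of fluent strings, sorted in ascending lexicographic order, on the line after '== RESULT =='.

Regress step by step:
  through step 3 (unload(p5,t3,portA)): drop {pkg_at(p5,portA)}, keep {pkg_at(p3,gate)}, require {in(p5,t3), truck_at(t3,portA)}
    → {in(p5,t3), pkg_at(p3,gate), truck_at(t3,portA)}
  through step 2 (load(p5,t3,portA)): drop {in(p5,t3)}, keep {pkg_at(p3,gate), truck_at(t3,portA)}, require {pkg_at(p5,portA), truck_at(t3,portA)}
    → {pkg_at(p3,gate), pkg_at(p5,portA), truck_at(t3,portA)}
  through step 1 (unload(p3,t2,gate)): drop {pkg_at(p3,gate)}, keep {pkg_at(p5,portA), truck_at(t3,portA)}, require {in(p3,t2), truck_at(t2,gate)}
    → {in(p3,t2), pkg_at(p5,portA), truck_at(t2,gate), truck_at(t3,portA)}

== RESULT ==
["in(p3,t2)", "pkg_at(p5,portA)", "truck_at(t2,gate)", "truck_at(t3,portA)"]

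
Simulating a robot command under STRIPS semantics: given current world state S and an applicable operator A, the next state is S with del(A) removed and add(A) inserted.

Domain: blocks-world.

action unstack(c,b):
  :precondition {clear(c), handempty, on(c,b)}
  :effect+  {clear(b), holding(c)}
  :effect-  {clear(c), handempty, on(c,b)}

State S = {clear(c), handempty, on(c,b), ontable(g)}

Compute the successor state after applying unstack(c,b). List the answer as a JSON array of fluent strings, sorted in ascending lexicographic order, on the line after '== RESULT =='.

Compute (S \ del) ∪ add:
  pre ⊆ S: {clear(c), handempty, on(c,b)} ⊆ S  — applicable
  S \ del = {ontable(g)}
  ∪ add   = {clear(b), holding(c), ontable(g)}

== RESULT ==
["clear(b)", "holding(c)", "ontable(g)"]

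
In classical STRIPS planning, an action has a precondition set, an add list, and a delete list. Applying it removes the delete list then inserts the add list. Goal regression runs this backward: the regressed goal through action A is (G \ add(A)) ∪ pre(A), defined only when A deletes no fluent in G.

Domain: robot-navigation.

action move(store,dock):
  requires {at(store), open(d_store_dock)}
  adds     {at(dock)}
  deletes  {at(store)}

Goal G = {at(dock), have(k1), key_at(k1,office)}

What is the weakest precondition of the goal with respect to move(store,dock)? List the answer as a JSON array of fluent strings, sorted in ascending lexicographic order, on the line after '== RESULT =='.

Compute (G \ add) ∪ pre:
  G ∩ del = {}  (empty — regression defined)
  G \ add = {at(dock), have(k1), key_at(k1,office)} \ {at(dock)} = {have(k1), key_at(k1,office)}
  ∪ pre   = {have(k1), key_at(k1,office)} ∪ {at(store), open(d_store_dock)}
          = {at(store), have(k1), key_at(k1,office), open(d_store_dock)}

== RESULT ==
["at(store)", "have(k1)", "key_at(k1,office)", "open(d_store_dock)"]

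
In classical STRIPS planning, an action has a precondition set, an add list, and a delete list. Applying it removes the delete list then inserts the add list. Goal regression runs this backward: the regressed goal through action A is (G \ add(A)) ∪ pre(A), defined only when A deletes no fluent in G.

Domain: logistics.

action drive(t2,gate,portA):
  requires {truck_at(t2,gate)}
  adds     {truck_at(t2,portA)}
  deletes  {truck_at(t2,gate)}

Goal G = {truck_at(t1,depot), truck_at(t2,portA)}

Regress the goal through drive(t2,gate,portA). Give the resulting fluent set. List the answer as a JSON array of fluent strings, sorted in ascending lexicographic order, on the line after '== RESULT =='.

Compute (G \ add) ∪ pre:
  G ∩ del = {}  (empty — regression defined)
  G \ add = {truck_at(t1,depot), truck_at(t2,portA)} \ {truck_at(t2,portA)} = {truck_at(t1,depot)}
  ∪ pre   = {truck_at(t1,depot)} ∪ {truck_at(t2,gate)}
          = {truck_at(t1,depot), truck_at(t2,gate)}

== RESULT ==
["truck_at(t1,depot)", "truck_at(t2,gate)"]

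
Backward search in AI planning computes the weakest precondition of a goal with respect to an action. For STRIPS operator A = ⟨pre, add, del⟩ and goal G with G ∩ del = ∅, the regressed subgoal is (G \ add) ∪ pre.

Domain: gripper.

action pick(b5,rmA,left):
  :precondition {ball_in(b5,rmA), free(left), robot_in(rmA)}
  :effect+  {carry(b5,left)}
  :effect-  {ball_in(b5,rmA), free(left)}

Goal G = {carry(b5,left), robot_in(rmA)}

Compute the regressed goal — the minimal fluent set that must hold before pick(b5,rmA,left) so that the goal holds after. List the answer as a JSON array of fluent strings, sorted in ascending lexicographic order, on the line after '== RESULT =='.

Compute (G \ add) ∪ pre:
  G ∩ del = {}  (empty — regression defined)
  G \ add = {carry(b5,left), robot_in(rmA)} \ {carry(b5,left)} = {robot_in(rmA)}
  ∪ pre   = {robot_in(rmA)} ∪ {ball_in(b5,rmA), free(left), robot_in(rmA)}
          = {ball_in(b5,rmA), free(left), robot_in(rmA)}

== RESULT ==
["ball_in(b5,rmA)", "free(left)", "robot_in(rmA)"]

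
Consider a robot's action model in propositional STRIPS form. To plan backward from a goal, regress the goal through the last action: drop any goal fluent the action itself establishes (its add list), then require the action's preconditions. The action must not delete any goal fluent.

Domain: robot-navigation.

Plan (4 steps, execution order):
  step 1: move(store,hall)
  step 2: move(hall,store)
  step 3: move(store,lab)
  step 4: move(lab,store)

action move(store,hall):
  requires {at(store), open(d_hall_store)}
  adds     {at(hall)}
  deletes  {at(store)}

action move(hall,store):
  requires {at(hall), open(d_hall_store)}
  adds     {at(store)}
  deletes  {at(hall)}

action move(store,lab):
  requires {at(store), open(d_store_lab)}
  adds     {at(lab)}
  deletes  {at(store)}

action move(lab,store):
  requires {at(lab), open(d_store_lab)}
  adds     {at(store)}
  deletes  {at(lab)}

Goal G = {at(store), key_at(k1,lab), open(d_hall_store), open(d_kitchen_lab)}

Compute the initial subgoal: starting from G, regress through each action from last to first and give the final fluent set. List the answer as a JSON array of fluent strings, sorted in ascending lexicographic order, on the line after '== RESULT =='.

Work backward from the goal:
  through step 4 (move(lab,store)): drop {at(store)}, keep {key_at(k1,lab), open(d_hall_store), open(d_kitchen_lab)}, require {at(lab), open(d_store_lab)}
    → {at(lab), key_at(k1,lab), open(d_hall_store), open(d_kitchen_lab), open(d_store_lab)}
  through step 3 (move(store,lab)): drop {at(lab)}, keep {key_at(k1,lab), open(d_hall_store), open(d_kitchen_lab), open(d_store_lab)}, require {at(store), open(d_store_lab)}
    → {at(store), key_at(k1,lab), open(d_hall_store), open(d_kitchen_lab), open(d_store_lab)}
  through step 2 (move(hall,store)): drop {at(store)}, keep {key_at(k1,lab), open(d_hall_store), open(d_kitchen_lab), open(d_store_lab)}, require {at(hall), open(d_hall_store)}
    → {at(hall), key_at(k1,lab), open(d_hall_store), open(d_kitchen_lab), open(d_store_lab)}
  through step 1 (move(store,hall)): drop {at(hall)}, keep {key_at(k1,lab), open(d_hall_store), open(d_kitchen_lab), open(d_store_lab)}, require {at(store), open(d_hall_store)}
    → {at(store), key_at(k1,lab), open(d_hall_store), open(d_kitchen_lab), open(d_store_lab)}

== RESULT ==
["at(store)", "key_at(k1,lab)", "open(d_hall_store)", "open(d_kitchen_lab)", "open(d_store_lab)"]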